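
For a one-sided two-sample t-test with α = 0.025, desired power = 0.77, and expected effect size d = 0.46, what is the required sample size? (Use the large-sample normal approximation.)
n = 69 per group

Sample size formula (two-sample t-test, normal approximation):
n = 2 · ((z_α + z_β) / d)²

z_α = 1.960 (for α = 0.025, one-sided)
z_β = 0.739 (for power = 0.77)
d = 0.46

n = 2 · ((1.960 + 0.739) / 0.46)²
n = 2 · (5.867)²
n ≈ 68.84
Round up to the next whole number: n = 69 per group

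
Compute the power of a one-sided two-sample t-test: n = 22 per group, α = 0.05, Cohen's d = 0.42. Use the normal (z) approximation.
Power ≈ 0.40

Power calculation (two-sample t-test, normal approximation):
z_β = d · √(n/2) - z_α
z_β = 0.42 · √(22/2) - 1.645
z_β = 0.42 · 3.317 - 1.645
z_β = -0.252

Power = Φ(z_β) = Φ(-0.252) ≈ 0.401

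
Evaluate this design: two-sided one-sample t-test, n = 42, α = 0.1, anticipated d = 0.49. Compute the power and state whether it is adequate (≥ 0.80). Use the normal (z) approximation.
Power ≈ 0.94; the study is adequately powered (power ≥ 0.80)

Power calculation (one-sample t-test, normal approximation):
z_β = d · √n - z_{α/2}
z_β = 0.49 · √42 - 1.645
z_β = 0.49 · 6.481 - 1.645
z_β = 1.531

Power = Φ(z_β) = Φ(1.531) ≈ 0.937

Effect size d = 0.49 is small by Cohen's convention (0.2/0.5/0.8).

Threshold: power ≥ 0.80 is conventionally adequate.
Power ≈ 0.94 → the study is adequately powered (power ≥ 0.80).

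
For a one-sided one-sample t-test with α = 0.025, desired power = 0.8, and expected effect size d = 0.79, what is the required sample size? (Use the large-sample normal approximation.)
n = 13

Sample size formula (one-sample t-test, normal approximation):
n = ((z_α + z_β) / d)²

z_α = 1.960 (for α = 0.025, one-sided)
z_β = 0.842 (for power = 0.8)
d = 0.79

n = ((1.960 + 0.842) / 0.79)²
n = (3.547)²
n ≈ 12.58
Round up to the next whole number: n = 13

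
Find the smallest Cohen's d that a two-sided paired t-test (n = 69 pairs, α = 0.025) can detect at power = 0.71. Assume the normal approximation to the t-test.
d ≈ 0.34

Minimum detectable effect (paired t-test, normal approximation):
d = (z_{α/2} + z_β) / √n
d = (2.241 + 0.553) / √69
d = 2.795 / 8.307
d ≈ 0.34

By Cohen's convention (0.2 small / 0.5 medium / 0.8 large): small effect.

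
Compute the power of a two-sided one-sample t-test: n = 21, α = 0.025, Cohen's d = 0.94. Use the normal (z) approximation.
Power ≈ 0.98

Power calculation (one-sample t-test, normal approximation):
z_β = d · √n - z_{α/2}
z_β = 0.94 · √21 - 2.241
z_β = 0.94 · 4.583 - 2.241
z_β = 2.066

Power = Φ(z_β) = Φ(2.066) ≈ 0.981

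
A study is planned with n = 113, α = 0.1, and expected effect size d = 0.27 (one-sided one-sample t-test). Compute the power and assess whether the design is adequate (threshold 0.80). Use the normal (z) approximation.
Power ≈ 0.94; the study is adequately powered (power ≥ 0.80)

Power calculation (one-sample t-test, normal approximation):
z_β = d · √n - z_α
z_β = 0.27 · √113 - 1.282
z_β = 0.27 · 10.630 - 1.282
z_β = 1.589

Power = Φ(z_β) = Φ(1.589) ≈ 0.944

Effect size d = 0.27 is small by Cohen's convention (0.2/0.5/0.8).

Threshold: power ≥ 0.80 is conventionally adequate.
Power ≈ 0.94 → the study is adequately powered (power ≥ 0.80).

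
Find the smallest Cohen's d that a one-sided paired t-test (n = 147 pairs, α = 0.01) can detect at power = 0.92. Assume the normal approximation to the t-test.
d ≈ 0.31

Minimum detectable effect (paired t-test, normal approximation):
d = (z_α + z_β) / √n
d = (2.326 + 1.405) / √147
d = 3.731 / 12.124
d ≈ 0.31

By Cohen's convention (0.2 small / 0.5 medium / 0.8 large): small effect.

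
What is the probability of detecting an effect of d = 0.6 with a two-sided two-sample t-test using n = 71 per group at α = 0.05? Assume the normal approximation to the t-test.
Power ≈ 0.95

Power calculation (two-sample t-test, normal approximation):
z_β = d · √(n/2) - z_{α/2}
z_β = 0.6 · √(71/2) - 1.960
z_β = 0.6 · 5.958 - 1.960
z_β = 1.615

Power = Φ(z_β) = Φ(1.615) ≈ 0.947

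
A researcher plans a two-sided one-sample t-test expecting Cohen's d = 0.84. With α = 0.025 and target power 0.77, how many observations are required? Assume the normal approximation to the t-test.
n = 13

Sample size formula (one-sample t-test, normal approximation):
n = ((z_{α/2} + z_β) / d)²

z_{α/2} = 2.241 (for α = 0.025, two-sided)
z_β = 0.739 (for power = 0.77)
d = 0.84

n = ((2.241 + 0.739) / 0.84)²
n = (3.548)²
n ≈ 12.59
Round up to the next whole number: n = 13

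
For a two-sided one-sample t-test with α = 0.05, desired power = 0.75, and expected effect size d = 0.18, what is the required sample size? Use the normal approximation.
n = 215

Sample size formula (one-sample t-test, normal approximation):
n = ((z_{α/2} + z_β) / d)²

z_{α/2} = 1.960 (for α = 0.05, two-sided)
z_β = 0.674 (for power = 0.75)
d = 0.18

n = ((1.960 + 0.674) / 0.18)²
n = (14.633)²
n ≈ 214.12
Round up to the next whole number: n = 215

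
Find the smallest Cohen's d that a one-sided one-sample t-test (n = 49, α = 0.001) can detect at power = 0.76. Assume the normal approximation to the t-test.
d ≈ 0.54

Minimum detectable effect (one-sample t-test, normal approximation):
d = (z_α + z_β) / √n
d = (3.090 + 0.706) / √49
d = 3.797 / 7.000
d ≈ 0.54

By Cohen's convention (0.2 small / 0.5 medium / 0.8 large): medium effect.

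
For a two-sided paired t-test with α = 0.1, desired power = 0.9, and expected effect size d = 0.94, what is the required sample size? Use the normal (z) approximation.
n = 10 pairs

Sample size formula (paired t-test, normal approximation):
n = ((z_{α/2} + z_β) / d)²

z_{α/2} = 1.645 (for α = 0.1, two-sided)
z_β = 1.282 (for power = 0.9)
d = 0.94

n = ((1.645 + 1.282) / 0.94)²
n = (3.114)²
n ≈ 9.70
Round up to the next whole number: n = 10 pairs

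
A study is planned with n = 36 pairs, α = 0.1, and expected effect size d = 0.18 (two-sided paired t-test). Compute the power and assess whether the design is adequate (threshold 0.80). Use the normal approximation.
Power ≈ 0.29; the study is underpowered (power < 0.80)

Power calculation (paired t-test, normal approximation):
z_β = d · √n - z_{α/2}
z_β = 0.18 · √36 - 1.645
z_β = 0.18 · 6.000 - 1.645
z_β = -0.565

Power = Φ(z_β) = Φ(-0.565) ≈ 0.286

Effect size d = 0.18 is very small by Cohen's convention (0.2/0.5/0.8).

Threshold: power ≥ 0.80 is conventionally adequate.
Power ≈ 0.29 → the study is underpowered (power < 0.80).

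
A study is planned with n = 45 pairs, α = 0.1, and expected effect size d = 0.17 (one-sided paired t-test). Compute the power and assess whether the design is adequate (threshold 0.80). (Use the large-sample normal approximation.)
Power ≈ 0.44; the study is underpowered (power < 0.80)

Power calculation (paired t-test, normal approximation):
z_β = d · √n - z_α
z_β = 0.17 · √45 - 1.282
z_β = 0.17 · 6.708 - 1.282
z_β = -0.141

Power = Φ(z_β) = Φ(-0.141) ≈ 0.444

Effect size d = 0.17 is very small by Cohen's convention (0.2/0.5/0.8).

Threshold: power ≥ 0.80 is conventionally adequate.
Power ≈ 0.44 → the study is underpowered (power < 0.80).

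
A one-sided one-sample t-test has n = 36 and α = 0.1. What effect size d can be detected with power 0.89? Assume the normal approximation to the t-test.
d ≈ 0.42

Minimum detectable effect (one-sample t-test, normal approximation):
d = (z_α + z_β) / √n
d = (1.282 + 1.227) / √36
d = 2.508 / 6.000
d ≈ 0.42

By Cohen's convention (0.2 small / 0.5 medium / 0.8 large): small effect.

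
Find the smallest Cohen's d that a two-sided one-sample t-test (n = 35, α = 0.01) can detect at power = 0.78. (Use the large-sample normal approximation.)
d ≈ 0.57

Minimum detectable effect (one-sample t-test, normal approximation):
d = (z_{α/2} + z_β) / √n
d = (2.576 + 0.772) / √35
d = 3.348 / 5.916
d ≈ 0.57

By Cohen's convention (0.2 small / 0.5 medium / 0.8 large): medium effect.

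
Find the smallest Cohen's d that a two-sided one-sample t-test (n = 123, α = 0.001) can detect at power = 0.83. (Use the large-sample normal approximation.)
d ≈ 0.38

Minimum detectable effect (one-sample t-test, normal approximation):
d = (z_{α/2} + z_β) / √n
d = (3.291 + 0.954) / √123
d = 4.245 / 11.091
d ≈ 0.38

By Cohen's convention (0.2 small / 0.5 medium / 0.8 large): small effect.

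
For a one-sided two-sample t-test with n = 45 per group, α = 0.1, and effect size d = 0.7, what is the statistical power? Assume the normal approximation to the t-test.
Power ≈ 0.98

Power calculation (two-sample t-test, normal approximation):
z_β = d · √(n/2) - z_α
z_β = 0.7 · √(45/2) - 1.282
z_β = 0.7 · 4.743 - 1.282
z_β = 2.039

Power = Φ(z_β) = Φ(2.039) ≈ 0.979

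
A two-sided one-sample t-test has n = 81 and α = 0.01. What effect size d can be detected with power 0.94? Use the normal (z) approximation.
d ≈ 0.46

Minimum detectable effect (one-sample t-test, normal approximation):
d = (z_{α/2} + z_β) / √n
d = (2.576 + 1.555) / √81
d = 4.131 / 9.000
d ≈ 0.46

By Cohen's convention (0.2 small / 0.5 medium / 0.8 large): small effect.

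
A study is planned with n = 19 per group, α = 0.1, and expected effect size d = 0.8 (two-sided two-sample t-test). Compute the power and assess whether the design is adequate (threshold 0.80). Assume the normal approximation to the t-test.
Power ≈ 0.79; the study is underpowered (power < 0.80)

Power calculation (two-sample t-test, normal approximation):
z_β = d · √(n/2) - z_{α/2}
z_β = 0.8 · √(19/2) - 1.645
z_β = 0.8 · 3.082 - 1.645
z_β = 0.821

Power = Φ(z_β) = Φ(0.821) ≈ 0.794

Effect size d = 0.8 is large by Cohen's convention (0.2/0.5/0.8).

Threshold: power ≥ 0.80 is conventionally adequate.
Power ≈ 0.79 → the study is underpowered (power < 0.80).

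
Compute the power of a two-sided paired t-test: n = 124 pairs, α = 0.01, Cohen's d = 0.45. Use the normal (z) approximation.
Power ≈ 0.99

Power calculation (paired t-test, normal approximation):
z_β = d · √n - z_{α/2}
z_β = 0.45 · √124 - 2.576
z_β = 0.45 · 11.136 - 2.576
z_β = 2.435

Power = Φ(z_β) = Φ(2.435) ≈ 0.993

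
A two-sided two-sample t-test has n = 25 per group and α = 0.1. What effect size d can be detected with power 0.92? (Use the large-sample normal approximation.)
d ≈ 0.86

Minimum detectable effect (two-sample t-test, normal approximation):
d = (z_{α/2} + z_β) / √(n/2)
d = (1.645 + 1.405) / √(25/2)
d = 3.050 / 3.536
d ≈ 0.86

By Cohen's convention (0.2 small / 0.5 medium / 0.8 large): large effect.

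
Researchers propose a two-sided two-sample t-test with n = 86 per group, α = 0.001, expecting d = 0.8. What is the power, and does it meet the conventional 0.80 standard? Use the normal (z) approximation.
Power ≈ 0.97; the study is adequately powered (power ≥ 0.80)

Power calculation (two-sample t-test, normal approximation):
z_β = d · √(n/2) - z_{α/2}
z_β = 0.8 · √(86/2) - 3.291
z_β = 0.8 · 6.557 - 3.291
z_β = 1.955

Power = Φ(z_β) = Φ(1.955) ≈ 0.975

Effect size d = 0.8 is large by Cohen's convention (0.2/0.5/0.8).

Threshold: power ≥ 0.80 is conventionally adequate.
Power ≈ 0.97 → the study is adequately powered (power ≥ 0.80).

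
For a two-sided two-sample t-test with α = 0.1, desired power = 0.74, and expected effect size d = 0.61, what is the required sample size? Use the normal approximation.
n = 29 per group

Sample size formula (two-sample t-test, normal approximation):
n = 2 · ((z_{α/2} + z_β) / d)²

z_{α/2} = 1.645 (for α = 0.1, two-sided)
z_β = 0.643 (for power = 0.74)
d = 0.61

n = 2 · ((1.645 + 0.643) / 0.61)²
n = 2 · (3.751)²
n ≈ 28.14
Round up to the next whole number: n = 29 per group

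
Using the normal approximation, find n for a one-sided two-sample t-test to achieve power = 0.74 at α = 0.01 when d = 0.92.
n = 21 per group

Sample size formula (two-sample t-test, normal approximation):
n = 2 · ((z_α + z_β) / d)²

z_α = 2.326 (for α = 0.01, one-sided)
z_β = 0.643 (for power = 0.74)
d = 0.92

n = 2 · ((2.326 + 0.643) / 0.92)²
n = 2 · (3.227)²
n ≈ 20.83
Round up to the next whole number: n = 21 per group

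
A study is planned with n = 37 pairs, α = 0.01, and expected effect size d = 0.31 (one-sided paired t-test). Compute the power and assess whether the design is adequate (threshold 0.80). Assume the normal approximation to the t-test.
Power ≈ 0.33; the study is underpowered (power < 0.80)

Power calculation (paired t-test, normal approximation):
z_β = d · √n - z_α
z_β = 0.31 · √37 - 2.326
z_β = 0.31 · 6.083 - 2.326
z_β = -0.441

Power = Φ(z_β) = Φ(-0.441) ≈ 0.330

Effect size d = 0.31 is small by Cohen's convention (0.2/0.5/0.8).

Threshold: power ≥ 0.80 is conventionally adequate.
Power ≈ 0.33 → the study is underpowered (power < 0.80).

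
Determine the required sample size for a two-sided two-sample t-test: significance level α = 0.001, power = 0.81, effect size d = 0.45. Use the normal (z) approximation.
n = 172 per group

Sample size formula (two-sample t-test, normal approximation):
n = 2 · ((z_{α/2} + z_β) / d)²

z_{α/2} = 3.291 (for α = 0.001, two-sided)
z_β = 0.878 (for power = 0.81)
d = 0.45

n = 2 · ((3.291 + 0.878) / 0.45)²
n = 2 · (9.264)²
n ≈ 171.64
Round up to the next whole number: n = 172 per group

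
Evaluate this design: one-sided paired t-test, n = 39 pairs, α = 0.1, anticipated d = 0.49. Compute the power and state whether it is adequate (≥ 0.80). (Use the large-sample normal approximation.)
Power ≈ 0.96; the study is adequately powered (power ≥ 0.80)

Power calculation (paired t-test, normal approximation):
z_β = d · √n - z_α
z_β = 0.49 · √39 - 1.282
z_β = 0.49 · 6.245 - 1.282
z_β = 1.778

Power = Φ(z_β) = Φ(1.778) ≈ 0.962

Effect size d = 0.49 is small by Cohen's convention (0.2/0.5/0.8).

Threshold: power ≥ 0.80 is conventionally adequate.
Power ≈ 0.96 → the study is adequately powered (power ≥ 0.80).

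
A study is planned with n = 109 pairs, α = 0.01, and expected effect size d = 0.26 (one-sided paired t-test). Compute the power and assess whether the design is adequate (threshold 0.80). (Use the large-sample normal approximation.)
Power ≈ 0.65; the study is underpowered (power < 0.80)

Power calculation (paired t-test, normal approximation):
z_β = d · √n - z_α
z_β = 0.26 · √109 - 2.326
z_β = 0.26 · 10.440 - 2.326
z_β = 0.388

Power = Φ(z_β) = Φ(0.388) ≈ 0.651

Effect size d = 0.26 is small by Cohen's convention (0.2/0.5/0.8).

Threshold: power ≥ 0.80 is conventionally adequate.
Power ≈ 0.65 → the study is underpowered (power < 0.80).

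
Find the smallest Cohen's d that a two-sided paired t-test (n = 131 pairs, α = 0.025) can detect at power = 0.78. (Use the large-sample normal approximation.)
d ≈ 0.26

Minimum detectable effect (paired t-test, normal approximation):
d = (z_{α/2} + z_β) / √n
d = (2.241 + 0.772) / √131
d = 3.014 / 11.446
d ≈ 0.26

By Cohen's convention (0.2 small / 0.5 medium / 0.8 large): small effect.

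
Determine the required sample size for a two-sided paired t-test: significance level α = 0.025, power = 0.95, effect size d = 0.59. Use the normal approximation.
n = 44 pairs

Sample size formula (paired t-test, normal approximation):
n = ((z_{α/2} + z_β) / d)²

z_{α/2} = 2.241 (for α = 0.025, two-sided)
z_β = 1.645 (for power = 0.95)
d = 0.59

n = ((2.241 + 1.645) / 0.59)²
n = (6.586)²
n ≈ 43.38
Round up to the next whole number: n = 44 pairs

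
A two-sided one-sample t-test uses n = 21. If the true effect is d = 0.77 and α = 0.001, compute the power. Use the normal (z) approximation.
Power ≈ 0.59

Power calculation (one-sample t-test, normal approximation):
z_β = d · √n - z_{α/2}
z_β = 0.77 · √21 - 3.291
z_β = 0.77 · 4.583 - 3.291
z_β = 0.238

Power = Φ(z_β) = Φ(0.238) ≈ 0.594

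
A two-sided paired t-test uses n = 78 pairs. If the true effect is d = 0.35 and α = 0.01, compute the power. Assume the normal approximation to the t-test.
Power ≈ 0.70

Power calculation (paired t-test, normal approximation):
z_β = d · √n - z_{α/2}
z_β = 0.35 · √78 - 2.576
z_β = 0.35 · 8.832 - 2.576
z_β = 0.515

Power = Φ(z_β) = Φ(0.515) ≈ 0.697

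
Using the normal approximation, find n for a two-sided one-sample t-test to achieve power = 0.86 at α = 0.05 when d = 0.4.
n = 58

Sample size formula (one-sample t-test, normal approximation):
n = ((z_{α/2} + z_β) / d)²

z_{α/2} = 1.960 (for α = 0.05, two-sided)
z_β = 1.080 (for power = 0.86)
d = 0.4

n = ((1.960 + 1.080) / 0.4)²
n = (7.600)²
n ≈ 57.76
Round up to the next whole number: n = 58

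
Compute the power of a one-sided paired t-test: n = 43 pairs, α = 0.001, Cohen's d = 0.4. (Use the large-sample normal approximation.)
Power ≈ 0.32

Power calculation (paired t-test, normal approximation):
z_β = d · √n - z_α
z_β = 0.4 · √43 - 3.090
z_β = 0.4 · 6.557 - 3.090
z_β = -0.467

Power = Φ(z_β) = Φ(-0.467) ≈ 0.320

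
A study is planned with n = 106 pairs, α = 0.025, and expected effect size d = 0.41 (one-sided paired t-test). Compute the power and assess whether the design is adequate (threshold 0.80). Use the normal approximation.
Power ≈ 0.99; the study is adequately powered (power ≥ 0.80)

Power calculation (paired t-test, normal approximation):
z_β = d · √n - z_α
z_β = 0.41 · √106 - 1.960
z_β = 0.41 · 10.296 - 1.960
z_β = 2.261

Power = Φ(z_β) = Φ(2.261) ≈ 0.988

Effect size d = 0.41 is small by Cohen's convention (0.2/0.5/0.8).

Threshold: power ≥ 0.80 is conventionally adequate.
Power ≈ 0.99 → the study is adequately powered (power ≥ 0.80).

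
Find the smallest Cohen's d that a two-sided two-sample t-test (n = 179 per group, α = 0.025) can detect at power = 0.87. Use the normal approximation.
d ≈ 0.36

Minimum detectable effect (two-sample t-test, normal approximation):
d = (z_{α/2} + z_β) / √(n/2)
d = (2.241 + 1.126) / √(179/2)
d = 3.368 / 9.460
d ≈ 0.36

By Cohen's convention (0.2 small / 0.5 medium / 0.8 large): small effect.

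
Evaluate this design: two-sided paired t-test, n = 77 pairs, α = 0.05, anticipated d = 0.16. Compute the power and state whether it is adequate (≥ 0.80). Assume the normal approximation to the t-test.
Power ≈ 0.29; the study is underpowered (power < 0.80)

Power calculation (paired t-test, normal approximation):
z_β = d · √n - z_{α/2}
z_β = 0.16 · √77 - 1.960
z_β = 0.16 · 8.775 - 1.960
z_β = -0.556

Power = Φ(z_β) = Φ(-0.556) ≈ 0.289

Effect size d = 0.16 is very small by Cohen's convention (0.2/0.5/0.8).

Threshold: power ≥ 0.80 is conventionally adequate.
Power ≈ 0.29 → the study is underpowered (power < 0.80).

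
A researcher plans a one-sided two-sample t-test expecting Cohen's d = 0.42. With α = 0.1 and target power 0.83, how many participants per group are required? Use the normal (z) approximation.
n = 57 per group

Sample size formula (two-sample t-test, normal approximation):
n = 2 · ((z_α + z_β) / d)²

z_α = 1.282 (for α = 0.1, one-sided)
z_β = 0.954 (for power = 0.83)
d = 0.42

n = 2 · ((1.282 + 0.954) / 0.42)²
n = 2 · (5.324)²
n ≈ 56.69
Round up to the next whole number: n = 57 per group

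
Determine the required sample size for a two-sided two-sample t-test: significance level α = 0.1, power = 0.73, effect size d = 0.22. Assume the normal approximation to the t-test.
n = 211 per group

Sample size formula (two-sample t-test, normal approximation):
n = 2 · ((z_{α/2} + z_β) / d)²

z_{α/2} = 1.645 (for α = 0.1, two-sided)
z_β = 0.613 (for power = 0.73)
d = 0.22

n = 2 · ((1.645 + 0.613) / 0.22)²
n = 2 · (10.264)²
n ≈ 210.70
Round up to the next whole number: n = 211 per group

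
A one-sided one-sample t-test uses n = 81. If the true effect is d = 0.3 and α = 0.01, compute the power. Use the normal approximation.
Power ≈ 0.65

Power calculation (one-sample t-test, normal approximation):
z_β = d · √n - z_α
z_β = 0.3 · √81 - 2.326
z_β = 0.3 · 9.000 - 2.326
z_β = 0.374

Power = Φ(z_β) = Φ(0.374) ≈ 0.646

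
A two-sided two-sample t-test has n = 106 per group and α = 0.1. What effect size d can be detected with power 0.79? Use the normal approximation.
d ≈ 0.34

Minimum detectable effect (two-sample t-test, normal approximation):
d = (z_{α/2} + z_β) / √(n/2)
d = (1.645 + 0.806) / √(106/2)
d = 2.451 / 7.280
d ≈ 0.34

By Cohen's convention (0.2 small / 0.5 medium / 0.8 large): small effect.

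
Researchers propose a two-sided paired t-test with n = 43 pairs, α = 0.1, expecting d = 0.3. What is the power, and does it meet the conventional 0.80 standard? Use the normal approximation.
Power ≈ 0.63; the study is underpowered (power < 0.80)

Power calculation (paired t-test, normal approximation):
z_β = d · √n - z_{α/2}
z_β = 0.3 · √43 - 1.645
z_β = 0.3 · 6.557 - 1.645
z_β = 0.322

Power = Φ(z_β) = Φ(0.322) ≈ 0.626

Effect size d = 0.3 is small by Cohen's convention (0.2/0.5/0.8).

Threshold: power ≥ 0.80 is conventionally adequate.
Power ≈ 0.63 → the study is underpowered (power < 0.80).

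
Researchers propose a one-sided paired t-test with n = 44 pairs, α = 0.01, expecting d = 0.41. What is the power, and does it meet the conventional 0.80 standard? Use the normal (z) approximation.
Power ≈ 0.65; the study is underpowered (power < 0.80)

Power calculation (paired t-test, normal approximation):
z_β = d · √n - z_α
z_β = 0.41 · √44 - 2.326
z_β = 0.41 · 6.633 - 2.326
z_β = 0.393

Power = Φ(z_β) = Φ(0.393) ≈ 0.653

Effect size d = 0.41 is small by Cohen's convention (0.2/0.5/0.8).

Threshold: power ≥ 0.80 is conventionally adequate.
Power ≈ 0.65 → the study is underpowered (power < 0.80).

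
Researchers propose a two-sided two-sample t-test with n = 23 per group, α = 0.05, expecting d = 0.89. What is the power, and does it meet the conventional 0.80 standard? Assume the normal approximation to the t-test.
Power ≈ 0.86; the study is adequately powered (power ≥ 0.80)

Power calculation (two-sample t-test, normal approximation):
z_β = d · √(n/2) - z_{α/2}
z_β = 0.89 · √(23/2) - 1.960
z_β = 0.89 · 3.391 - 1.960
z_β = 1.058

Power = Φ(z_β) = Φ(1.058) ≈ 0.855

Effect size d = 0.89 is large by Cohen's convention (0.2/0.5/0.8).

Threshold: power ≥ 0.80 is conventionally adequate.
Power ≈ 0.86 → the study is adequately powered (power ≥ 0.80).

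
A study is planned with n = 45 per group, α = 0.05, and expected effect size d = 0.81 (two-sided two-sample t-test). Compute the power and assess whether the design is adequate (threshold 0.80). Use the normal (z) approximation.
Power ≈ 0.97; the study is adequately powered (power ≥ 0.80)

Power calculation (two-sample t-test, normal approximation):
z_β = d · √(n/2) - z_{α/2}
z_β = 0.81 · √(45/2) - 1.960
z_β = 0.81 · 4.743 - 1.960
z_β = 1.882

Power = Φ(z_β) = Φ(1.882) ≈ 0.970

Effect size d = 0.81 is large by Cohen's convention (0.2/0.5/0.8).

Threshold: power ≥ 0.80 is conventionally adequate.
Power ≈ 0.97 → the study is adequately powered (power ≥ 0.80).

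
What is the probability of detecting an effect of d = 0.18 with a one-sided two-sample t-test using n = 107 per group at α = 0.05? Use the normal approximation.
Power ≈ 0.37

Power calculation (two-sample t-test, normal approximation):
z_β = d · √(n/2) - z_α
z_β = 0.18 · √(107/2) - 1.645
z_β = 0.18 · 7.314 - 1.645
z_β = -0.328

Power = Φ(z_β) = Φ(-0.328) ≈ 0.371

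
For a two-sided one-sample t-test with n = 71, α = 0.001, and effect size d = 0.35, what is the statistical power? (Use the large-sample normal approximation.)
Power ≈ 0.37

Power calculation (one-sample t-test, normal approximation):
z_β = d · √n - z_{α/2}
z_β = 0.35 · √71 - 3.291
z_β = 0.35 · 8.426 - 3.291
z_β = -0.341

Power = Φ(z_β) = Φ(-0.341) ≈ 0.366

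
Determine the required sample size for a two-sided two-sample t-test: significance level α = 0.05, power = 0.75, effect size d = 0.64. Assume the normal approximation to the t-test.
n = 34 per group

Sample size formula (two-sample t-test, normal approximation):
n = 2 · ((z_{α/2} + z_β) / d)²

z_{α/2} = 1.960 (for α = 0.05, two-sided)
z_β = 0.674 (for power = 0.75)
d = 0.64

n = 2 · ((1.960 + 0.674) / 0.64)²
n = 2 · (4.116)²
n ≈ 33.88
Round up to the next whole number: n = 34 per group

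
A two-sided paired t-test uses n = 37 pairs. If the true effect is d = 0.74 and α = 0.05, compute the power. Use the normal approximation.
Power ≈ 0.99

Power calculation (paired t-test, normal approximation):
z_β = d · √n - z_{α/2}
z_β = 0.74 · √37 - 1.960
z_β = 0.74 · 6.083 - 1.960
z_β = 2.541

Power = Φ(z_β) = Φ(2.541) ≈ 0.994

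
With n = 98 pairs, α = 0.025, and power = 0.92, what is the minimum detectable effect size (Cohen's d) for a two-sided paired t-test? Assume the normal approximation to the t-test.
d ≈ 0.37

Minimum detectable effect (paired t-test, normal approximation):
d = (z_{α/2} + z_β) / √n
d = (2.241 + 1.405) / √98
d = 3.646 / 9.899
d ≈ 0.37

By Cohen's convention (0.2 small / 0.5 medium / 0.8 large): small effect.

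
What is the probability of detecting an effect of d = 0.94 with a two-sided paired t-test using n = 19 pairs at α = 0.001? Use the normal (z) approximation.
Power ≈ 0.79

Power calculation (paired t-test, normal approximation):
z_β = d · √n - z_{α/2}
z_β = 0.94 · √19 - 3.291
z_β = 0.94 · 4.359 - 3.291
z_β = 0.807

Power = Φ(z_β) = Φ(0.807) ≈ 0.790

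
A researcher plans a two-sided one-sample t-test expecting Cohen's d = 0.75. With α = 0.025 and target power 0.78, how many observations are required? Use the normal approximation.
n = 17

Sample size formula (one-sample t-test, normal approximation):
n = ((z_{α/2} + z_β) / d)²

z_{α/2} = 2.241 (for α = 0.025, two-sided)
z_β = 0.772 (for power = 0.78)
d = 0.75

n = ((2.241 + 0.772) / 0.75)²
n = (4.017)²
n ≈ 16.14
Round up to the next whole number: n = 17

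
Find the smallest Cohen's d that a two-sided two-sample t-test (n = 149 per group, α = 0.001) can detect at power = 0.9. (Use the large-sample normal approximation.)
d ≈ 0.53

Minimum detectable effect (two-sample t-test, normal approximation):
d = (z_{α/2} + z_β) / √(n/2)
d = (3.291 + 1.282) / √(149/2)
d = 4.572 / 8.631
d ≈ 0.53

By Cohen's convention (0.2 small / 0.5 medium / 0.8 large): medium effect.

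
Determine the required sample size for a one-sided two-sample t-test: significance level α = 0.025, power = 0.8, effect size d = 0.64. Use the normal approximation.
n = 39 per group

Sample size formula (two-sample t-test, normal approximation):
n = 2 · ((z_α + z_β) / d)²

z_α = 1.960 (for α = 0.025, one-sided)
z_β = 0.842 (for power = 0.8)
d = 0.64

n = 2 · ((1.960 + 0.842) / 0.64)²
n = 2 · (4.378)²
n ≈ 38.33
Round up to the next whole number: n = 39 per group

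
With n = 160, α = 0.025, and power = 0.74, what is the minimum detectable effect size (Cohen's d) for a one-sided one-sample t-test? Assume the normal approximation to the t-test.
d ≈ 0.21

Minimum detectable effect (one-sample t-test, normal approximation):
d = (z_α + z_β) / √n
d = (1.960 + 0.643) / √160
d = 2.603 / 12.649
d ≈ 0.21

By Cohen's convention (0.2 small / 0.5 medium / 0.8 large): small effect.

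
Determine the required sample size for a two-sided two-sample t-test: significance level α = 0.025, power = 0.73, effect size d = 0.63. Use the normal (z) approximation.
n = 42 per group

Sample size formula (two-sample t-test, normal approximation):
n = 2 · ((z_{α/2} + z_β) / d)²

z_{α/2} = 2.241 (for α = 0.025, two-sided)
z_β = 0.613 (for power = 0.73)
d = 0.63

n = 2 · ((2.241 + 0.613) / 0.63)²
n = 2 · (4.530)²
n ≈ 41.04
Round up to the next whole number: n = 42 per group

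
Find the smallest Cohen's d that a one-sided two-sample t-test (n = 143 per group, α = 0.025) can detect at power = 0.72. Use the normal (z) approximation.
d ≈ 0.30

Minimum detectable effect (two-sample t-test, normal approximation):
d = (z_α + z_β) / √(n/2)
d = (1.960 + 0.583) / √(143/2)
d = 2.543 / 8.456
d ≈ 0.30

By Cohen's convention (0.2 small / 0.5 medium / 0.8 large): small effect.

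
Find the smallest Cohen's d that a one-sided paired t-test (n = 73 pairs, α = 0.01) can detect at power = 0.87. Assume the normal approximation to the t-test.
d ≈ 0.40

Minimum detectable effect (paired t-test, normal approximation):
d = (z_α + z_β) / √n
d = (2.326 + 1.126) / √73
d = 3.453 / 8.544
d ≈ 0.40

By Cohen's convention (0.2 small / 0.5 medium / 0.8 large): small effect.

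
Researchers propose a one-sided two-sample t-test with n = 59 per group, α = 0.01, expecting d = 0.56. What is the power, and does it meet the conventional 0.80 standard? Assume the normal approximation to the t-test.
Power ≈ 0.76; the study is underpowered (power < 0.80)

Power calculation (two-sample t-test, normal approximation):
z_β = d · √(n/2) - z_α
z_β = 0.56 · √(59/2) - 2.326
z_β = 0.56 · 5.431 - 2.326
z_β = 0.715

Power = Φ(z_β) = Φ(0.715) ≈ 0.763

Effect size d = 0.56 is medium by Cohen's convention (0.2/0.5/0.8).

Threshold: power ≥ 0.80 is conventionally adequate.
Power ≈ 0.76 → the study is underpowered (power < 0.80).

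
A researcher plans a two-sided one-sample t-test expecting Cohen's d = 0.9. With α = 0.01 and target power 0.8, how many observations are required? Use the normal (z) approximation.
n = 15

Sample size formula (one-sample t-test, normal approximation):
n = ((z_{α/2} + z_β) / d)²

z_{α/2} = 2.576 (for α = 0.01, two-sided)
z_β = 0.842 (for power = 0.8)
d = 0.9

n = ((2.576 + 0.842) / 0.9)²
n = (3.798)²
n ≈ 14.42
Round up to the next whole number: n = 15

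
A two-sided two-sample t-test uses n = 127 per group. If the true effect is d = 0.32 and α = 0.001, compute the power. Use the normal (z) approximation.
Power ≈ 0.23

Power calculation (two-sample t-test, normal approximation):
z_β = d · √(n/2) - z_{α/2}
z_β = 0.32 · √(127/2) - 3.291
z_β = 0.32 · 7.969 - 3.291
z_β = -0.741

Power = Φ(z_β) = Φ(-0.741) ≈ 0.229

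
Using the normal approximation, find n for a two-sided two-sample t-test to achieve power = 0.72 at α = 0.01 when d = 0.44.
n = 104 per group

Sample size formula (two-sample t-test, normal approximation):
n = 2 · ((z_{α/2} + z_β) / d)²

z_{α/2} = 2.576 (for α = 0.01, two-sided)
z_β = 0.583 (for power = 0.72)
d = 0.44

n = 2 · ((2.576 + 0.583) / 0.44)²
n = 2 · (7.180)²
n ≈ 103.10
Round up to the next whole number: n = 104 per group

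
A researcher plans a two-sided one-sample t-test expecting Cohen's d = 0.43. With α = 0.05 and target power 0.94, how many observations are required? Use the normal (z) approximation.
n = 67

Sample size formula (one-sample t-test, normal approximation):
n = ((z_{α/2} + z_β) / d)²

z_{α/2} = 1.960 (for α = 0.05, two-sided)
z_β = 1.555 (for power = 0.94)
d = 0.43

n = ((1.960 + 1.555) / 0.43)²
n = (8.174)²
n ≈ 66.81
Round up to the next whole number: n = 67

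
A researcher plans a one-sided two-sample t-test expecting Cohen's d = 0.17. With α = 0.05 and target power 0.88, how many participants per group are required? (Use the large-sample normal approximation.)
n = 551 per group

Sample size formula (two-sample t-test, normal approximation):
n = 2 · ((z_α + z_β) / d)²

z_α = 1.645 (for α = 0.05, one-sided)
z_β = 1.175 (for power = 0.88)
d = 0.17

n = 2 · ((1.645 + 1.175) / 0.17)²
n = 2 · (16.588)²
n ≈ 550.32
Round up to the next whole number: n = 551 per group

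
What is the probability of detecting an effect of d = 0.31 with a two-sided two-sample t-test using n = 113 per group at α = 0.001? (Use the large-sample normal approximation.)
Power ≈ 0.17

Power calculation (two-sample t-test, normal approximation):
z_β = d · √(n/2) - z_{α/2}
z_β = 0.31 · √(113/2) - 3.291
z_β = 0.31 · 7.517 - 3.291
z_β = -0.960

Power = Φ(z_β) = Φ(-0.960) ≈ 0.168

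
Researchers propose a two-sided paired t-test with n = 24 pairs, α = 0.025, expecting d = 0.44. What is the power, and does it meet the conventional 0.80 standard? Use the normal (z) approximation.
Power ≈ 0.47; the study is underpowered (power < 0.80)

Power calculation (paired t-test, normal approximation):
z_β = d · √n - z_{α/2}
z_β = 0.44 · √24 - 2.241
z_β = 0.44 · 4.899 - 2.241
z_β = -0.086

Power = Φ(z_β) = Φ(-0.086) ≈ 0.466

Effect size d = 0.44 is small by Cohen's convention (0.2/0.5/0.8).

Threshold: power ≥ 0.80 is conventionally adequate.
Power ≈ 0.47 → the study is underpowered (power < 0.80).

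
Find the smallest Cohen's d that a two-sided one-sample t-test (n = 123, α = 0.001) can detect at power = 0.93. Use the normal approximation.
d ≈ 0.43

Minimum detectable effect (one-sample t-test, normal approximation):
d = (z_{α/2} + z_β) / √n
d = (3.291 + 1.476) / √123
d = 4.766 / 11.091
d ≈ 0.43

By Cohen's convention (0.2 small / 0.5 medium / 0.8 large): small effect.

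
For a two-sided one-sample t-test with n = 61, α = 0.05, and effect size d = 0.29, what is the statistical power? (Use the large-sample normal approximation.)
Power ≈ 0.62

Power calculation (one-sample t-test, normal approximation):
z_β = d · √n - z_{α/2}
z_β = 0.29 · √61 - 1.960
z_β = 0.29 · 7.810 - 1.960
z_β = 0.305

Power = Φ(z_β) = Φ(0.305) ≈ 0.620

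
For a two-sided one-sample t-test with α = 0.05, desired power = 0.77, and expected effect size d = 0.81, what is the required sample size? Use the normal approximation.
n = 12

Sample size formula (one-sample t-test, normal approximation):
n = ((z_{α/2} + z_β) / d)²

z_{α/2} = 1.960 (for α = 0.05, two-sided)
z_β = 0.739 (for power = 0.77)
d = 0.81

n = ((1.960 + 0.739) / 0.81)²
n = (3.332)²
n ≈ 11.10
Round up to the next whole number: n = 12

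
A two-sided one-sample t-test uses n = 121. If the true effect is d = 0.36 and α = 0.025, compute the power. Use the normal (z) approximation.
Power ≈ 0.96

Power calculation (one-sample t-test, normal approximation):
z_β = d · √n - z_{α/2}
z_β = 0.36 · √121 - 2.241
z_β = 0.36 · 11.000 - 2.241
z_β = 1.719

Power = Φ(z_β) = Φ(1.719) ≈ 0.957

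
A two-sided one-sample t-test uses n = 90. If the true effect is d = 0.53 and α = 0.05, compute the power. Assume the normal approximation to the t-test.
Power ≈ 1.00

Power calculation (one-sample t-test, normal approximation):
z_β = d · √n - z_{α/2}
z_β = 0.53 · √90 - 1.960
z_β = 0.53 · 9.487 - 1.960
z_β = 3.068

Power = Φ(z_β) = Φ(3.068) ≈ 0.999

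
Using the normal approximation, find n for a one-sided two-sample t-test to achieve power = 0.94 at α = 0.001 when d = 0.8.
n = 68 per group

Sample size formula (two-sample t-test, normal approximation):
n = 2 · ((z_α + z_β) / d)²

z_α = 3.090 (for α = 0.001, one-sided)
z_β = 1.555 (for power = 0.94)
d = 0.8

n = 2 · ((3.090 + 1.555) / 0.8)²
n = 2 · (5.806)²
n ≈ 67.42
Round up to the next whole number: n = 68 per group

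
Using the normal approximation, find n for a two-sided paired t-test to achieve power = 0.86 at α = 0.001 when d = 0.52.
n = 71 pairs

Sample size formula (paired t-test, normal approximation):
n = ((z_{α/2} + z_β) / d)²

z_{α/2} = 3.291 (for α = 0.001, two-sided)
z_β = 1.080 (for power = 0.86)
d = 0.52

n = ((3.291 + 1.080) / 0.52)²
n = (8.406)²
n ≈ 70.66
Round up to the next whole number: n = 71 pairs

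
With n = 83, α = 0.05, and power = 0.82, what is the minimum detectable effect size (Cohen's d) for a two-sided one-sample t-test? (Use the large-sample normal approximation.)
d ≈ 0.32

Minimum detectable effect (one-sample t-test, normal approximation):
d = (z_{α/2} + z_β) / √n
d = (1.960 + 0.915) / √83
d = 2.875 / 9.110
d ≈ 0.32

By Cohen's convention (0.2 small / 0.5 medium / 0.8 large): small effect.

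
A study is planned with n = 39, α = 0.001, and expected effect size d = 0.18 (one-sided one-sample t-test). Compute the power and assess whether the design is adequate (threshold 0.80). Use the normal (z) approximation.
Power ≈ 0.02; the study is underpowered (power < 0.80)

Power calculation (one-sample t-test, normal approximation):
z_β = d · √n - z_α
z_β = 0.18 · √39 - 3.090
z_β = 0.18 · 6.245 - 3.090
z_β = -1.966

Power = Φ(z_β) = Φ(-1.966) ≈ 0.025

Effect size d = 0.18 is very small by Cohen's convention (0.2/0.5/0.8).

Threshold: power ≥ 0.80 is conventionally adequate.
Power ≈ 0.02 → the study is underpowered (power < 0.80).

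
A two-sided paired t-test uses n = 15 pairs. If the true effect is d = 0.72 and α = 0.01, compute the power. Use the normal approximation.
Power ≈ 0.58

Power calculation (paired t-test, normal approximation):
z_β = d · √n - z_{α/2}
z_β = 0.72 · √15 - 2.576
z_β = 0.72 · 3.873 - 2.576
z_β = 0.213

Power = Φ(z_β) = Φ(0.213) ≈ 0.584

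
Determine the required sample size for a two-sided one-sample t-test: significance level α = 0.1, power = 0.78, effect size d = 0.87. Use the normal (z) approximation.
n = 8

Sample size formula (one-sample t-test, normal approximation):
n = ((z_{α/2} + z_β) / d)²

z_{α/2} = 1.645 (for α = 0.1, two-sided)
z_β = 0.772 (for power = 0.78)
d = 0.87

n = ((1.645 + 0.772) / 0.87)²
n = (2.778)²
n ≈ 7.72
Round up to the next whole number: n = 8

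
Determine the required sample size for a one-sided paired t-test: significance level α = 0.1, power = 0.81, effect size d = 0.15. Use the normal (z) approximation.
n = 208 pairs

Sample size formula (paired t-test, normal approximation):
n = ((z_α + z_β) / d)²

z_α = 1.282 (for α = 0.1, one-sided)
z_β = 0.878 (for power = 0.81)
d = 0.15

n = ((1.282 + 0.878) / 0.15)²
n = (14.400)²
n ≈ 207.36
Round up to the next whole number: n = 208 pairs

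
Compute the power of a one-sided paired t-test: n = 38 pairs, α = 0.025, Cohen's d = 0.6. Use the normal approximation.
Power ≈ 0.96

Power calculation (paired t-test, normal approximation):
z_β = d · √n - z_α
z_β = 0.6 · √38 - 1.960
z_β = 0.6 · 6.164 - 1.960
z_β = 1.739

Power = Φ(z_β) = Φ(1.739) ≈ 0.959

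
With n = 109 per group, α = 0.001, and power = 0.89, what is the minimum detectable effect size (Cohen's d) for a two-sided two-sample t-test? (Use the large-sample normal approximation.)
d ≈ 0.61

Minimum detectable effect (two-sample t-test, normal approximation):
d = (z_{α/2} + z_β) / √(n/2)
d = (3.291 + 1.227) / √(109/2)
d = 4.517 / 7.382
d ≈ 0.61

By Cohen's convention (0.2 small / 0.5 medium / 0.8 large): medium effect.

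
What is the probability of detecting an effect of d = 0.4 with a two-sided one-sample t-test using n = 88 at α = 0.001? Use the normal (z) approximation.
Power ≈ 0.68

Power calculation (one-sample t-test, normal approximation):
z_β = d · √n - z_{α/2}
z_β = 0.4 · √88 - 3.291
z_β = 0.4 · 9.381 - 3.291
z_β = 0.462

Power = Φ(z_β) = Φ(0.462) ≈ 0.678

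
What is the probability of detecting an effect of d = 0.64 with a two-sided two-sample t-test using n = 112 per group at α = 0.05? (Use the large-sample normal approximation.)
Power ≈ 1.00

Power calculation (two-sample t-test, normal approximation):
z_β = d · √(n/2) - z_{α/2}
z_β = 0.64 · √(112/2) - 1.960
z_β = 0.64 · 7.483 - 1.960
z_β = 2.829

Power = Φ(z_β) = Φ(2.829) ≈ 0.998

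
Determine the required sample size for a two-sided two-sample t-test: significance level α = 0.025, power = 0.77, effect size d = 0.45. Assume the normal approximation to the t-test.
n = 88 per group

Sample size formula (two-sample t-test, normal approximation):
n = 2 · ((z_{α/2} + z_β) / d)²

z_{α/2} = 2.241 (for α = 0.025, two-sided)
z_β = 0.739 (for power = 0.77)
d = 0.45

n = 2 · ((2.241 + 0.739) / 0.45)²
n = 2 · (6.622)²
n ≈ 87.70
Round up to the next whole number: n = 88 per group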